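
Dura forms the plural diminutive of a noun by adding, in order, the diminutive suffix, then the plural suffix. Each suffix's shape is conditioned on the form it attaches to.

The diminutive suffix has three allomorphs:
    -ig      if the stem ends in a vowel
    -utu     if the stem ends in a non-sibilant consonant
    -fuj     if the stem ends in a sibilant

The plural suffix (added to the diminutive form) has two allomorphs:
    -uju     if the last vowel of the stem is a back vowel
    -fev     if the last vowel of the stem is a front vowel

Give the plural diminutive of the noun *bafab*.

bafabutuuju

The final sound of *bafab* is /b/, which is a non-sibilant consonant, so the diminutive suffix is -utu, giving *bafabutu*.
Since the last vowel of the diminutive form *bafabutu* is /u/ (a back vowel), it takes -uju, giving *bafabutuuju*.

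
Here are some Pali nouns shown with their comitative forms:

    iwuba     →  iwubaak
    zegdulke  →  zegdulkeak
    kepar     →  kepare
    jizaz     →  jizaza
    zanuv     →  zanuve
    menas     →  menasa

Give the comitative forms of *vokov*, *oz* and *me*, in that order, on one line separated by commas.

vokove, oza, meak

The alternation tracks the final sound of the stem — -a when the stem ends in a sibilant (*jizaz*, *menas*); -e when the stem ends in a non-sibilant consonant (*kepar*, *zanuv*); -ak when the stem ends in a vowel (*iwuba*, *zegdulke*).
*vokov* — final sound /v/ (a non-sibilant consonant) → -e → *vokove*.
*oz*: final sound = /z/, a sibilant → -a → *oza*.
The final sound of *me* is /e/, which is a vowel, so the suffix is -ak, giving *meak*.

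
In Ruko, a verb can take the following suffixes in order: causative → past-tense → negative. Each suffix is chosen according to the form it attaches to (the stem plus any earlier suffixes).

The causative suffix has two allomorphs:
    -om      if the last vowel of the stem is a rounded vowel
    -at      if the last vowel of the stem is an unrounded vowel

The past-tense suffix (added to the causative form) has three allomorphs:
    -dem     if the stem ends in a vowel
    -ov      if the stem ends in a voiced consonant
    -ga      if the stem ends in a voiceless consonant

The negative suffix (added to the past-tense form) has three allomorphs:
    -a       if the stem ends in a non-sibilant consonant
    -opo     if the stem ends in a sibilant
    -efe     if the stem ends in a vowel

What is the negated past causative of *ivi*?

iviatgaefe

*ivi* — last vowel /i/ (an unrounded vowel) → -at → *iviat*.
Since the final sound of the causative form *iviat* is /t/ (a voiceless consonant), it takes -ga, giving *iviatga*.
The past-tense form *iviatga* — final sound /a/ (a vowel) → -efe → *iviatgaefe*.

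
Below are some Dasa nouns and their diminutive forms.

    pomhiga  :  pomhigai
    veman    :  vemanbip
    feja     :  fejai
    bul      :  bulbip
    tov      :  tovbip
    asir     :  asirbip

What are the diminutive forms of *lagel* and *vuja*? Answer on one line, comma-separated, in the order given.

The pattern is consonant vs. vowel: -bip when the stem ends in a consonant (*veman*, *bul*, *tov*, *asir*); -i when the stem ends in a vowel (*pomhiga*, *feja*).
Since the final sound of *lagel* is /l/ (a consonant), it takes -bip, giving *lagelbip*.
Since the final sound of *vuja* is /a/ (a vowel), it takes -i, giving *vujai*.

lagelbip, vujai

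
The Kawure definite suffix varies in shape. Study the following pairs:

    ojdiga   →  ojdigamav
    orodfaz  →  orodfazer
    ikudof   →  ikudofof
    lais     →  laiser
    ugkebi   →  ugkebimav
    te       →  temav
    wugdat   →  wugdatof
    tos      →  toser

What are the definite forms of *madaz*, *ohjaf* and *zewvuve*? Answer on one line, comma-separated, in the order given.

Looking at the final sound of each stem: -er when the stem ends in a sibilant (*orodfaz*, *lais*, *tos*); -of when the stem ends in a non-sibilant consonant (*ikudof*, *wugdat*); -mav when the stem ends in a vowel (*ojdiga*, *ugkebi*, *te*).
*madaz*: final sound = /z/, a sibilant → -er → *madazer*.
Since the final sound of *ohjaf* is /f/ (a non-sibilant consonant), it takes -of, giving *ohjafof*.
*zewvuve*: final sound = /e/, a vowel → -mav → *zewvuvemav*.

madazer, ohjafof, zewvuvemav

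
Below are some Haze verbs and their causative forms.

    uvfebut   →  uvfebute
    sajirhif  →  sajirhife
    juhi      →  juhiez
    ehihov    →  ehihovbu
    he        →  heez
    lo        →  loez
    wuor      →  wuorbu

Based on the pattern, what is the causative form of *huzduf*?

The pattern is voicing of the final sound: -e when the stem ends in a voiceless consonant (*uvfebut*, *sajirhif*); -bu when the stem ends in a voiced consonant (*ehihov*, *wuor*); -ez when the stem ends in a vowel (*juhi*, *he*, *lo*).
*huzduf* — final sound /f/ (a voiceless consonant) → -e → *huzdufe*.

huzdufe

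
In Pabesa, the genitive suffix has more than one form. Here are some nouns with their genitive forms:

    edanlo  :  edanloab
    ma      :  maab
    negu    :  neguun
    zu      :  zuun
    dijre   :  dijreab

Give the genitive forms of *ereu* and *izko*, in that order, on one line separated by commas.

Looking at the last vowel of each stem: -un when the last vowel of the stem is a high vowel (*negu*, *zu*); -ab when the last vowel of the stem is a non-high vowel (*edanlo*, *ma*, *dijre*).
The last vowel of *ereu* is /u/, which is a high vowel, so the suffix is -un, giving *ereuun*.
The last vowel of *izko* is /o/, which is a non-high vowel, so the suffix is -ab, giving *izkoab*.

ereuun, izkoab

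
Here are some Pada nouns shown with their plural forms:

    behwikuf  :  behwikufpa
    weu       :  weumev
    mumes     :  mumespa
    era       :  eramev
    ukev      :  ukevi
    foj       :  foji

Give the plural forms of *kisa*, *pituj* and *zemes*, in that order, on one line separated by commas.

kisamev, pituji, zemespa

The pattern is voicing of the final sound: -pa when the stem ends in a voiceless consonant (*behwikuf*, *mumes*); -i when the stem ends in a voiced consonant (*ukev*, *foj*); -mev when the stem ends in a vowel (*weu*, *era*).
*kisa* — final sound /a/ (a vowel) → -mev → *kisamev*.
The final sound of *pituj* is /j/, which is a voiced consonant, so the suffix is -i, giving *pituji*.
*zemes* — final sound /s/ (a voiceless consonant) → -pa → *zemespa*.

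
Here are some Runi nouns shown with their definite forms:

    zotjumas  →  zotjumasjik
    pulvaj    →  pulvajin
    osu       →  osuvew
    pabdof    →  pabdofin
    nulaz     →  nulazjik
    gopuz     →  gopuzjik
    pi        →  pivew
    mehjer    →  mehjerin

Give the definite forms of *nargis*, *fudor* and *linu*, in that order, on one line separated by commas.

The pattern is sibilance of the final sound: -jik when the stem ends in a sibilant (*zotjumas*, *nulaz*, *gopuz*); -in when the stem ends in a non-sibilant consonant (*pulvaj*, *pabdof*, *mehjer*); -vew when the stem ends in a vowel (*osu*, *pi*).
*nargis*: final sound = /s/, a sibilant → -jik → *nargisjik*.
*fudor*: final sound = /r/, a non-sibilant consonant → -in → *fudorin*.
*linu* — final sound /u/ (a vowel) → -vew → *linuvew*.

nargisjik, fudorin, linuvew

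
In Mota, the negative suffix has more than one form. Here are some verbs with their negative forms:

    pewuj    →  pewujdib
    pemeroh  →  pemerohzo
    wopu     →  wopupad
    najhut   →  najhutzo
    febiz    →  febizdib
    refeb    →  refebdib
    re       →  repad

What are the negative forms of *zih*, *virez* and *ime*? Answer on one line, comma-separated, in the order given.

The alternation tracks the final sound of the stem — -zo when the stem ends in a voiceless consonant (*pemeroh*, *najhut*); -dib when the stem ends in a voiced consonant (*pewuj*, *febiz*, *refeb*); -pad when the stem ends in a vowel (*wopu*, *re*).
The final sound of *zih* is /h/, which is a voiceless consonant, so the suffix is -zo, giving *zihzo*.
Since the final sound of *virez* is /z/ (a voiced consonant), it takes -dib, giving *virezdib*.
*ime*: final sound = /e/, a vowel → -pad → *imepad*.

zihzo, virezdib, imepad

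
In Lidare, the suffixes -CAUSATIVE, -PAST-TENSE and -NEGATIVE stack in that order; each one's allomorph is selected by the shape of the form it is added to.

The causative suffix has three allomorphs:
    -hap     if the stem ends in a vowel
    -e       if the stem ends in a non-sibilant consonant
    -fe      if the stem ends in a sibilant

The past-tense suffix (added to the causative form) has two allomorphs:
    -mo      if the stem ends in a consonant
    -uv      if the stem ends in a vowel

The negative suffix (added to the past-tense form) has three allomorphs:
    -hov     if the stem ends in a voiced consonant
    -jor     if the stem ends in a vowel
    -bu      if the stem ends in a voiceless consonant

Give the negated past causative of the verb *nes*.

nesfeuvhov

*nes* — final sound /s/ (a sibilant) → -fe → *nesfe*.
The causative form *nesfe* — final sound /e/ (a vowel) → -uv → *nesfeuv*.
The past-tense form *nesfeuv*: final sound = /v/, a voiced consonant → -hov → *nesfeuvhov*.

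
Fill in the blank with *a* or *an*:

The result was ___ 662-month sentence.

The indefinite article is chosen by the initial *sound* of the following word, not its spelling.
The number *662* is spoken "six hundred …", beginning with /sɪks/ — a consonant sound.
So the article is *a*: The result was a 662-month sentence.

a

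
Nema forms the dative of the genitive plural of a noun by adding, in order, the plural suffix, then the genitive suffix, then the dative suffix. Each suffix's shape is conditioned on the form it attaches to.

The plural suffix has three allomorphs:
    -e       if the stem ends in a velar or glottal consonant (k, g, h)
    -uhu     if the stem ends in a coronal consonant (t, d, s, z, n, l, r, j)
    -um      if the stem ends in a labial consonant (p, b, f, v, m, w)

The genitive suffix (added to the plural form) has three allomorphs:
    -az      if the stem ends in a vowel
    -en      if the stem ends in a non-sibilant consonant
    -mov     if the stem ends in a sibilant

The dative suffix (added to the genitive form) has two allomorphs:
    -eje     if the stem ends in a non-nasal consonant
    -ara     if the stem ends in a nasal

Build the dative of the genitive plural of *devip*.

*devip* — final consonant /p/ (labial) → -um → *devipum*.
The plural form *devipum*: final sound = /m/, a non-sibilant consonant → -en → *devipumen*.
The final consonant of the genitive form *devipumen* is /n/, which is a nasal, so the dative suffix is -ara, giving *devipumenara*.

devipumenara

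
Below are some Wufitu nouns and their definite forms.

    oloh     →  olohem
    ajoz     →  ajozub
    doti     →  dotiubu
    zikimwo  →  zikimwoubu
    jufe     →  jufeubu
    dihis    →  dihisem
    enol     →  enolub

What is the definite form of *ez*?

The alternation tracks the final sound of the stem — -em when the stem ends in a voiceless consonant (*oloh*, *dihis*); -ub when the stem ends in a voiced consonant (*ajoz*, *enol*); -ubu when the stem ends in a vowel (*doti*, *zikimwo*, *jufe*).
*ez* — final sound /z/ (a voiced consonant) → -ub → *ezub*.

ezub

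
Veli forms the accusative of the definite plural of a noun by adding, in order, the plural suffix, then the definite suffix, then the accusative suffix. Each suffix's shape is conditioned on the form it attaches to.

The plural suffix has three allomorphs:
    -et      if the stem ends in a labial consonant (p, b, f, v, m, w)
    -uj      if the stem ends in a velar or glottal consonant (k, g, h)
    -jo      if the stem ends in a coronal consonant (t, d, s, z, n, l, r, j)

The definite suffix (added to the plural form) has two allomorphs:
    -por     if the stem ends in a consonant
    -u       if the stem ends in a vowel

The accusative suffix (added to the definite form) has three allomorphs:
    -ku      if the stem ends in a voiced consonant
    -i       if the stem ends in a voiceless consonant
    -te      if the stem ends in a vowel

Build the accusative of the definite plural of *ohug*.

ohugujporku

*ohug* — final consonant /g/ (velar/glottal) → -uj → *ohuguj*.
The final sound of the plural form *ohuguj* is /j/, which is a consonant, so the definite suffix is -por, giving *ohugujpor*.
Since the final sound of the definite form *ohugujpor* is /r/ (a voiced consonant), it takes -ku, giving *ohugujporku*.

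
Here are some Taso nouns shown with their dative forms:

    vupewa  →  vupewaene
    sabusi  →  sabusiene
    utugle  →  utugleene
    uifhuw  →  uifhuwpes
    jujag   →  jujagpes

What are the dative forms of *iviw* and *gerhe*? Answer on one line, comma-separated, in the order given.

Looking at the final sound of each stem: -pes when the stem ends in a consonant (*uifhuw*, *jujag*); -ene when the stem ends in a vowel (*vupewa*, *sabusi*, *utugle*).
The final sound of *iviw* is /w/, which is a consonant, so the suffix is -pes, giving *iviwpes*.
*gerhe*: final sound = /e/, a vowel → -ene → *gerheene*.

iviwpes, gerheene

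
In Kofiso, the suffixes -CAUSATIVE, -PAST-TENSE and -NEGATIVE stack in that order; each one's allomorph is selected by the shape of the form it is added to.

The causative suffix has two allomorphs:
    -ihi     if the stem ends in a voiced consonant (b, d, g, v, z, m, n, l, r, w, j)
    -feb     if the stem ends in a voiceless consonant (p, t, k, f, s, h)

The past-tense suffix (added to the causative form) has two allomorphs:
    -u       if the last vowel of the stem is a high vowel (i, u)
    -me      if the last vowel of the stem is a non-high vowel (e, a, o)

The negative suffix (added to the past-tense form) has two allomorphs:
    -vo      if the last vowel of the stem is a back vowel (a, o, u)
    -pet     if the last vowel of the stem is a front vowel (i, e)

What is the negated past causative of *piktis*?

piktisfebmepet

Since the final consonant of *piktis* is /s/ (voiceless), it takes -feb, giving *piktisfeb*.
The last vowel of the causative form *piktisfeb* is /e/, which is a non-high vowel, so the past-tense suffix is -me, giving *piktisfebme*.
The past-tense form *piktisfebme* — last vowel /e/ (a front vowel) → -pet → *piktisfebmepet*.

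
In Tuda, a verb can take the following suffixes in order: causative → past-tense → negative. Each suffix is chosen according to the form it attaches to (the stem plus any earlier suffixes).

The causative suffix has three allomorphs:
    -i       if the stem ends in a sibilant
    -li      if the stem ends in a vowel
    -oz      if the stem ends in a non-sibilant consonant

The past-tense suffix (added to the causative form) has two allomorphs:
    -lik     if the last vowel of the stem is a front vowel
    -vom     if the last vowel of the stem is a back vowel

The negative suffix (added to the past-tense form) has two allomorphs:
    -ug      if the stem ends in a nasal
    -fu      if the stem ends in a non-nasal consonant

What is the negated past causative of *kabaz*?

kabazilikfu

*kabaz*: final sound = /z/, a sibilant → -i → *kabazi*.
The last vowel of the causative form *kabazi* is /i/, which is a front vowel, so the past-tense suffix is -lik, giving *kabazilik*.
The past-tense form *kabazilik* — final consonant /k/ (non-nasal) → -fu → *kabazilikfu*.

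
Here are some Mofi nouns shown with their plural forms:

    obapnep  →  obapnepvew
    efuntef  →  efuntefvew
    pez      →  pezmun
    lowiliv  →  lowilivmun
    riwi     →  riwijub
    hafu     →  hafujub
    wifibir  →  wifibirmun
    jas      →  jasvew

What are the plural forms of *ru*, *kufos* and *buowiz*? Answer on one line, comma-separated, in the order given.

The alternation tracks the final sound of the stem — -vew when the stem ends in a voiceless consonant (*obapnep*, *efuntef*, *jas*); -mun when the stem ends in a voiced consonant (*pez*, *lowiliv*, *wifibir*); -jub when the stem ends in a vowel (*riwi*, *hafu*).
Since the final sound of *ru* is /u/ (a vowel), it takes -jub, giving *rujub*.
*kufos* — final sound /s/ (a voiceless consonant) → -vew → *kufosvew*.
*buowiz* — final sound /z/ (a voiced consonant) → -mun → *buowizmun*.

rujub, kufosvew, buowizmun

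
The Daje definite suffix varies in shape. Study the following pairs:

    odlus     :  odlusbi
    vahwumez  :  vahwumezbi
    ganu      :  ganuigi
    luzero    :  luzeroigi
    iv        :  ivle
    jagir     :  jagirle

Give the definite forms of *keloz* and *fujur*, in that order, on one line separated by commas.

The suffix is conditioned by the final sound: -bi when the stem ends in a sibilant (*odlus*, *vahwumez*); -le when the stem ends in a non-sibilant consonant (*iv*, *jagir*); -igi when the stem ends in a vowel (*ganu*, *luzero*).
The final sound of *keloz* is /z/, which is a sibilant, so the suffix is -bi, giving *kelozbi*.
Since the final sound of *fujur* is /r/ (a non-sibilant consonant), it takes -le, giving *fujurle*.

kelozbi, fujurle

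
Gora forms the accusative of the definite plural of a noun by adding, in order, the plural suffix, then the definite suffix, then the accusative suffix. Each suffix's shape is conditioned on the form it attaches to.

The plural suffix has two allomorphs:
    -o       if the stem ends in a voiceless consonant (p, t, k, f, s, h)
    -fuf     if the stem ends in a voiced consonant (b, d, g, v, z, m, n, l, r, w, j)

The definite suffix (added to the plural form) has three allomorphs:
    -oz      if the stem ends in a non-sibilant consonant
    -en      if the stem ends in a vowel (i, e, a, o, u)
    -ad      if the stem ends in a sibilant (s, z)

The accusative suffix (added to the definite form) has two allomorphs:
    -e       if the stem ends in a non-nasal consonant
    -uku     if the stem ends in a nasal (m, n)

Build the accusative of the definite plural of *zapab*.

zapabfufoze

The final consonant of *zapab* is /b/, which is voiced, so the plural suffix is -fuf, giving *zapabfuf*.
The final sound of the plural form *zapabfuf* is /f/, which is a non-sibilant consonant, so the definite suffix is -oz, giving *zapabfufoz*.
Since the final consonant of the definite form *zapabfufoz* is /z/ (non-nasal), it takes -e, giving *zapabfufoze*.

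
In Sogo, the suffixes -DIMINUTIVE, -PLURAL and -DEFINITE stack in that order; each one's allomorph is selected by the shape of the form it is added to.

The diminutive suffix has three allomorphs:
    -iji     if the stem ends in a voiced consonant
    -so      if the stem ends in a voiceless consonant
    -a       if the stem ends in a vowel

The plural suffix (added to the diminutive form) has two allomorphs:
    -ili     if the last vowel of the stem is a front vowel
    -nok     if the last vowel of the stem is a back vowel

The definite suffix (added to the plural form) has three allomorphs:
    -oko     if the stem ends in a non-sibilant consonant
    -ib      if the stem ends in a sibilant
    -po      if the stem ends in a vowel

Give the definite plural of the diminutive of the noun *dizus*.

dizussonokoko

The final sound of *dizus* is /s/, which is a voiceless consonant, so the diminutive suffix is -so, giving *dizusso*.
The diminutive form *dizusso*: last vowel = /o/, a back vowel → -nok → *dizussonok*.
The final sound of the plural form *dizussonok* is /k/, which is a non-sibilant consonant, so the definite suffix is -oko, giving *dizussonokoko*.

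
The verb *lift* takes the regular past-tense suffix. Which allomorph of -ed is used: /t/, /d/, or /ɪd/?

/ɪd/

The stem *lift* ends in /t/ or /d/.
The -ed suffix is realized as /ɪd/ after /t, d/; as /t/ after other voiceless consonants; and as /d/ after other voiced sounds.
So -ed on *lift* is pronounced /ɪd/.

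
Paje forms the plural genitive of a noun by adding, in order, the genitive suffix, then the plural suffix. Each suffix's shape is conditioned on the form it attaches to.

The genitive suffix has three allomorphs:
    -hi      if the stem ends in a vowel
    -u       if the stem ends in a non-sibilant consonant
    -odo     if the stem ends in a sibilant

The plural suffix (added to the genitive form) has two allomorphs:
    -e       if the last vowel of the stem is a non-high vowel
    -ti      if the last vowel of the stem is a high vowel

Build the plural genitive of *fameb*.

famebuti

The final sound of *fameb* is /b/, which is a non-sibilant consonant, so the genitive suffix is -u, giving *famebu*.
The genitive form *famebu*: last vowel = /u/, a high vowel → -ti → *famebuti*.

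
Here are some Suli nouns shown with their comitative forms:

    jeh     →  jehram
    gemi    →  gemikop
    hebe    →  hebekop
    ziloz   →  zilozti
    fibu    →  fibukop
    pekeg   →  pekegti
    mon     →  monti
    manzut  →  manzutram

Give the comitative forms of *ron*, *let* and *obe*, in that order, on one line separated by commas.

ronti, letram, obekop

Looking at the final sound of each stem: -ram when the stem ends in a voiceless consonant (*jeh*, *manzut*); -ti when the stem ends in a voiced consonant (*ziloz*, *pekeg*, *mon*); -kop when the stem ends in a vowel (*gemi*, *hebe*, *fibu*).
Since the final sound of *ron* is /n/ (a voiced consonant), it takes -ti, giving *ronti*.
*let*: final sound = /t/, a voiceless consonant → -ram → *letram*.
*obe*: final sound = /e/, a vowel → -kop → *obekop*.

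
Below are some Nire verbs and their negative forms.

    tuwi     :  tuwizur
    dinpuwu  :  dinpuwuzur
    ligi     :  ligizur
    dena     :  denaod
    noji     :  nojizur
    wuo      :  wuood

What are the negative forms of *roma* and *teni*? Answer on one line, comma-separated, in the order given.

The alternation tracks the last vowel of the stem — -zur when the last vowel of the stem is a high vowel (*tuwi*, *dinpuwu*, *ligi*, *noji*); -od when the last vowel of the stem is a non-high vowel (*dena*, *wuo*).
*roma* — last vowel /a/ (a non-high vowel) → -od → *romaod*.
*teni* — last vowel /i/ (a high vowel) → -zur → *tenizur*.

romaod, tenizur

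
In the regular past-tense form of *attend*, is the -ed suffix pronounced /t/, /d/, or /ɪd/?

The stem *attend* ends in /t/ or /d/.
The -ed suffix is realized as /ɪd/ after /t, d/; as /t/ after other voiceless consonants; and as /d/ after other voiced sounds.
So -ed on *attend* is pronounced /ɪd/.

/ɪd/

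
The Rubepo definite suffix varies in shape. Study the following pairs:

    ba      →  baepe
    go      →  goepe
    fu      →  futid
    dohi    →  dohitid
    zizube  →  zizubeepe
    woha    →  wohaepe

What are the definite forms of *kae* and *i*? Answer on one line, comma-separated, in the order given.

kaeepe, itid

The pattern is height harmony: -tid when the last vowel of the stem is a high vowel (*fu*, *dohi*); -epe when the last vowel of the stem is a non-high vowel (*ba*, *go*, *zizube*, *woha*).
Since the last vowel of *kae* is /e/ (a non-high vowel), it takes -epe, giving *kaeepe*.
*i* — last vowel /i/ (a high vowel) → -tid → *itid*.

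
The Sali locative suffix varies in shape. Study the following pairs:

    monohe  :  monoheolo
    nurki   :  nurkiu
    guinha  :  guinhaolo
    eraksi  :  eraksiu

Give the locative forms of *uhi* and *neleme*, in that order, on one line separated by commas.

uhiu, nelemeolo

The alternation tracks the last vowel of the stem — -u when the last vowel of the stem is a high vowel (*nurki*, *eraksi*); -olo when the last vowel of the stem is a non-high vowel (*monohe*, *guinha*).
Since the last vowel of *uhi* is /i/ (a high vowel), it takes -u, giving *uhiu*.
*neleme* — last vowel /e/ (a non-high vowel) → -olo → *nelemeolo*.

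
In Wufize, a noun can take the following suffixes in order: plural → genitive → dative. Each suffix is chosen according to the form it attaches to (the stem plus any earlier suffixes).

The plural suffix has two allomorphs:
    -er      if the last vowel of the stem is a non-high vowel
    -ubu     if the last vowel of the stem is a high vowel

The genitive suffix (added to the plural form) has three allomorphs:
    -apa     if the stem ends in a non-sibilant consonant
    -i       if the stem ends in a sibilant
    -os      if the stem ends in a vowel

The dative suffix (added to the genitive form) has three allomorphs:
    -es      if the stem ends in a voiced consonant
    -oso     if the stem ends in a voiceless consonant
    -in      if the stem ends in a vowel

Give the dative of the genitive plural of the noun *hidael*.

hidaelerapain

*hidael* — last vowel /e/ (a non-high vowel) → -er → *hidaeler*.
The plural form *hidaeler*: final sound = /r/, a non-sibilant consonant → -apa → *hidaelerapa*.
The genitive form *hidaelerapa* — final sound /a/ (a vowel) → -in → *hidaelerapain*.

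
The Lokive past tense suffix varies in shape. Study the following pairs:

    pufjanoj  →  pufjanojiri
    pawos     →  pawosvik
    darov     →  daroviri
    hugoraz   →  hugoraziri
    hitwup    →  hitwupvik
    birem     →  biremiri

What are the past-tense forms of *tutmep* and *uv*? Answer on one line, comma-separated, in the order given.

The suffix is conditioned by the final consonant: -vik when the stem ends in a voiceless consonant (*pawos*, *hitwup*); -iri when the stem ends in a voiced consonant (*pufjanoj*, *darov*, *hugoraz*, *birem*).
*tutmep* — final consonant /p/ (voiceless) → -vik → *tutmepvik*.
The final consonant of *uv* is /v/, which is voiced, so the suffix is -iri, giving *uviri*.

tutmepvik, uviri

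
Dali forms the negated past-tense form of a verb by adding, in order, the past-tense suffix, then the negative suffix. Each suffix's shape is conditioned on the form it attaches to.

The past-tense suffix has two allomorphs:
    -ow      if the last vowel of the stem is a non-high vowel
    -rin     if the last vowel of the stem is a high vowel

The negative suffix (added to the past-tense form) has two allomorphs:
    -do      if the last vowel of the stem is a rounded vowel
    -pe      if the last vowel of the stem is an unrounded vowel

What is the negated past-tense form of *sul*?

sulrinpe

*sul*: last vowel = /u/, a high vowel → -rin → *sulrin*.
The past-tense form *sulrin*: last vowel = /i/, an unrounded vowel → -pe → *sulrinpe*.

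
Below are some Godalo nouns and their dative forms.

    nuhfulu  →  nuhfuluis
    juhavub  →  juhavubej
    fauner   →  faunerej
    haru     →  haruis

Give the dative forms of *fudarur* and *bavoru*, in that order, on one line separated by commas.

The alternation tracks the final sound of the stem — -ej when the stem ends in a consonant (*juhavub*, *fauner*); -is when the stem ends in a vowel (*nuhfulu*, *haru*).
Since the final sound of *fudarur* is /r/ (a consonant), it takes -ej, giving *fudarurej*.
*bavoru*: final sound = /u/, a vowel → -is → *bavoruis*.

fudarurej, bavoruis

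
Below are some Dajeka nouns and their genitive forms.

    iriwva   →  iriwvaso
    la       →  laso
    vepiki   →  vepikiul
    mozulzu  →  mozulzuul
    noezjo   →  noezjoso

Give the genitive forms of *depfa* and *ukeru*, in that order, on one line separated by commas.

depfaso, ukeruul

The alternation tracks the last vowel of the stem — -ul when the last vowel of the stem is a high vowel (*vepiki*, *mozulzu*); -so when the last vowel of the stem is a non-high vowel (*iriwva*, *la*, *noezjo*).
*depfa* — last vowel /a/ (a non-high vowel) → -so → *depfaso*.
*ukeru* — last vowel /u/ (a high vowel) → -ul → *ukeruul*.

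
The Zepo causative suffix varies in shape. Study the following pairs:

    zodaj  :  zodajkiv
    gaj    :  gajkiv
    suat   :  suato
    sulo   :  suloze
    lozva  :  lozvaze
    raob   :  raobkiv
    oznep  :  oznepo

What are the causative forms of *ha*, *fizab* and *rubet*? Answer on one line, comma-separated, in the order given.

haze, fizabkiv, rubeto

The pattern is voicing of the final sound: -o when the stem ends in a voiceless consonant (*suat*, *oznep*); -kiv when the stem ends in a voiced consonant (*zodaj*, *gaj*, *raob*); -ze when the stem ends in a vowel (*sulo*, *lozva*).
*ha*: final sound = /a/, a vowel → -ze → *haze*.
The final sound of *fizab* is /b/, which is a voiced consonant, so the suffix is -kiv, giving *fizabkiv*.
The final sound of *rubet* is /t/, which is a voiceless consonant, so the suffix is -o, giving *rubeto*.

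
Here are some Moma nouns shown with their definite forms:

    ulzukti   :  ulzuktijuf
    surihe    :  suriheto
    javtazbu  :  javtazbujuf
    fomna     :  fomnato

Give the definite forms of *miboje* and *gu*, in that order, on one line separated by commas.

mibojeto, gujuf

Looking at the last vowel of each stem: -juf when the last vowel of the stem is a high vowel (*ulzukti*, *javtazbu*); -to when the last vowel of the stem is a non-high vowel (*surihe*, *fomna*).
Since the last vowel of *miboje* is /e/ (a non-high vowel), it takes -to, giving *mibojeto*.
Since the last vowel of *gu* is /u/ (a high vowel), it takes -juf, giving *gujuf*.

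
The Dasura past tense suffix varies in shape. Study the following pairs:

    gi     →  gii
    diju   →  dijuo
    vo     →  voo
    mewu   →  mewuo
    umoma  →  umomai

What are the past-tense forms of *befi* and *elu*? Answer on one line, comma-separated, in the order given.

befii, eluo

The suffix is conditioned by the last vowel: -o when the last vowel of the stem is a rounded vowel (*diju*, *vo*, *mewu*); -i when the last vowel of the stem is an unrounded vowel (*gi*, *umoma*).
Since the last vowel of *befi* is /i/ (an unrounded vowel), it takes -i, giving *befii*.
*elu* — last vowel /u/ (a rounded vowel) → -o → *eluo*.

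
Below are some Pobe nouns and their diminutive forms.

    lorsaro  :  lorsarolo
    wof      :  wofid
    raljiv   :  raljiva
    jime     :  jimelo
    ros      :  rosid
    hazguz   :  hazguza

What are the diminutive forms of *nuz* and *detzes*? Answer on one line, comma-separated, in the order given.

Looking at the final sound of each stem: -id when the stem ends in a voiceless consonant (*wof*, *ros*); -a when the stem ends in a voiced consonant (*raljiv*, *hazguz*); -lo when the stem ends in a vowel (*lorsaro*, *jime*).
*nuz* — final sound /z/ (a voiced consonant) → -a → *nuza*.
*detzes*: final sound = /s/, a voiceless consonant → -id → *detzesid*.

nuza, detzesid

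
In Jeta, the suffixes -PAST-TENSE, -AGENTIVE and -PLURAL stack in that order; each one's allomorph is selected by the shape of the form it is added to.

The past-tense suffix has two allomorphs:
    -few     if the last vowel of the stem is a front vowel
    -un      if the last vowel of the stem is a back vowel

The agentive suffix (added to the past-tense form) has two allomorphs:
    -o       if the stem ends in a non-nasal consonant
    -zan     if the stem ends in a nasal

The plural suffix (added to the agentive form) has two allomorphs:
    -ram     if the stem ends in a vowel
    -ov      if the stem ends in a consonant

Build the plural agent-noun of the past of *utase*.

*utase* — last vowel /e/ (a front vowel) → -few → *utasefew*.
The final consonant of the past-tense form *utasefew* is /w/, which is non-nasal, so the agentive suffix is -o, giving *utasefewo*.
The agentive form *utasefewo* — final sound /o/ (a vowel) → -ram → *utasefeworam*.

utasefeworam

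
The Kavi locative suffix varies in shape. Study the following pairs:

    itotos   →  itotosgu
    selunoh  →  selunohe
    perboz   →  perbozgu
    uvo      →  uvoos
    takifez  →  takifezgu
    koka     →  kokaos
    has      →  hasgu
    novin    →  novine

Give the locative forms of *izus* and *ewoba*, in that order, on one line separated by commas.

izusgu, ewobaos

The alternation tracks the final sound of the stem — -gu when the stem ends in a sibilant (*itotos*, *perboz*, *takifez*, *has*); -e when the stem ends in a non-sibilant consonant (*selunoh*, *novin*); -os when the stem ends in a vowel (*uvo*, *koka*).
*izus* — final sound /s/ (a sibilant) → -gu → *izusgu*.
*ewoba*: final sound = /a/, a vowel → -os → *ewobaos*.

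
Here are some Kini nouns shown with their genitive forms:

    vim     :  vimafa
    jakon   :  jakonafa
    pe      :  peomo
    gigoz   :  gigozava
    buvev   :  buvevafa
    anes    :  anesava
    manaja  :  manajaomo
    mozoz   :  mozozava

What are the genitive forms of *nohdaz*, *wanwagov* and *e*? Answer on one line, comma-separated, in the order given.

The suffix is conditioned by the final sound: -ava when the stem ends in a sibilant (*gigoz*, *anes*, *mozoz*); -afa when the stem ends in a non-sibilant consonant (*vim*, *jakon*, *buvev*); -omo when the stem ends in a vowel (*pe*, *manaja*).
Since the final sound of *nohdaz* is /z/ (a sibilant), it takes -ava, giving *nohdazava*.
*wanwagov* — final sound /v/ (a non-sibilant consonant) → -afa → *wanwagovafa*.
*e*: final sound = /e/, a vowel → -omo → *eomo*.

nohdazava, wanwagovafa, eomo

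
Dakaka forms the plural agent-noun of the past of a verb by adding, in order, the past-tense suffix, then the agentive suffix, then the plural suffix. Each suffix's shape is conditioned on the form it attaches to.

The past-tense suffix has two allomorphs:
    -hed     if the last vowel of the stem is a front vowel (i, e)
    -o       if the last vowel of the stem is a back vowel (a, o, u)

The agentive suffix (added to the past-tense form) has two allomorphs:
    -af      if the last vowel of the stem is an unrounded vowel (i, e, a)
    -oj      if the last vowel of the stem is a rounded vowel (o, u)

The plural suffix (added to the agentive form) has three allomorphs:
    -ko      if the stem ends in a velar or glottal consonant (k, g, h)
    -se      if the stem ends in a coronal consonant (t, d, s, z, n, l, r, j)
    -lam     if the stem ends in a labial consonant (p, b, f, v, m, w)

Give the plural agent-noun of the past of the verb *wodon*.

wodonoojse

Since the last vowel of *wodon* is /o/ (a back vowel), it takes -o, giving *wodono*.
The past-tense form *wodono* — last vowel /o/ (a rounded vowel) → -oj → *wodonooj*.
The agentive form *wodonooj* — final consonant /j/ (coronal) → -se → *wodonoojse*.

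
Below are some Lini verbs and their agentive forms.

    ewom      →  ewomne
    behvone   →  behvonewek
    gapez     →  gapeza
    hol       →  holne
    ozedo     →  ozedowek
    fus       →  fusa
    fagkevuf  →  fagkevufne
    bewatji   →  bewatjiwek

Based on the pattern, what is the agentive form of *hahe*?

hahewek

The pattern is sibilance of the final sound: -a when the stem ends in a sibilant (*gapez*, *fus*); -ne when the stem ends in a non-sibilant consonant (*ewom*, *hol*, *fagkevuf*); -wek when the stem ends in a vowel (*behvone*, *ozedo*, *bewatji*).
Since the final sound of *hahe* is /e/ (a vowel), it takes -wek, giving *hahewek*.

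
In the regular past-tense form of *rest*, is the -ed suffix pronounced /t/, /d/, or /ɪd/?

/ɪd/

The stem *rest* ends in /t/ or /d/.
The -ed suffix is realized as /ɪd/ after /t, d/; as /t/ after other voiceless consonants; and as /d/ after other voiced sounds.
So -ed on *rest* is pronounced /ɪd/.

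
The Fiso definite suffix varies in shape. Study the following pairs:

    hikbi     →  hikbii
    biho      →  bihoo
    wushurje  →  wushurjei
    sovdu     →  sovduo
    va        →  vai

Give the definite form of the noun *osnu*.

The suffix is conditioned by the last vowel: -o when the last vowel of the stem is a rounded vowel (*biho*, *sovdu*); -i when the last vowel of the stem is an unrounded vowel (*hikbi*, *wushurje*, *va*).
*osnu*: last vowel = /u/, a rounded vowel → -o → *osnuo*.

osnuo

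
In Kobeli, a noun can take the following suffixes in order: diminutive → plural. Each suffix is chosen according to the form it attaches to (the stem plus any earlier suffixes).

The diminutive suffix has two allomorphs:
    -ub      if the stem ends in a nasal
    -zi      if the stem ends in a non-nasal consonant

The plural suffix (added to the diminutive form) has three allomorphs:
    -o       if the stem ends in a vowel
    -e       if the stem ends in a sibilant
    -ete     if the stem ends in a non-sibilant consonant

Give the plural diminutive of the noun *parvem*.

Since the final consonant of *parvem* is /m/ (a nasal), it takes -ub, giving *parvemub*.
The diminutive form *parvemub*: final sound = /b/, a non-sibilant consonant → -ete → *parvemubete*.

parvemubete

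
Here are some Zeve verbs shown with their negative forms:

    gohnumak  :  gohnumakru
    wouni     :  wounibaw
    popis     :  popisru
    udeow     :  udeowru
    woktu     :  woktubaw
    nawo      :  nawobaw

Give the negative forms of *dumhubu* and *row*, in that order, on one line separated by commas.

The suffix is conditioned by the final sound: -ru when the stem ends in a consonant (*gohnumak*, *popis*, *udeow*); -baw when the stem ends in a vowel (*wouni*, *woktu*, *nawo*).
*dumhubu*: final sound = /u/, a vowel → -baw → *dumhububaw*.
The final sound of *row* is /w/, which is a consonant, so the suffix is -ru, giving *rowru*.

dumhububaw, rowru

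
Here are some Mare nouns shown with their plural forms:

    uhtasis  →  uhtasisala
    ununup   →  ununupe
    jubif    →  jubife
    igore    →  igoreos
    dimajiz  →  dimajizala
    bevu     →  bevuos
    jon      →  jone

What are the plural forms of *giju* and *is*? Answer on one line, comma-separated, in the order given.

gijuos, isala

Looking at the final sound of each stem: -ala when the stem ends in a sibilant (*uhtasis*, *dimajiz*); -e when the stem ends in a non-sibilant consonant (*ununup*, *jubif*, *jon*); -os when the stem ends in a vowel (*igore*, *bevu*).
*giju* — final sound /u/ (a vowel) → -os → *gijuos*.
*is* — final sound /s/ (a sibilant) → -ala → *isala*.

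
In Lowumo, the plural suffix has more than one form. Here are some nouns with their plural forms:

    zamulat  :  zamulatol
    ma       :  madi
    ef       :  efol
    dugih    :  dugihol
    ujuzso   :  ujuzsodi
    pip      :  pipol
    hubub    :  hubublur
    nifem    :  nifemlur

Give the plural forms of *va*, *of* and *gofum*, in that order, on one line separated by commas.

vadi, ofol, gofumlur

The suffix is conditioned by the final sound: -ol when the stem ends in a voiceless consonant (*zamulat*, *ef*, *dugih*, *pip*); -lur when the stem ends in a voiced consonant (*hubub*, *nifem*); -di when the stem ends in a vowel (*ma*, *ujuzso*).
Since the final sound of *va* is /a/ (a vowel), it takes -di, giving *vadi*.
*of* — final sound /f/ (a voiceless consonant) → -ol → *ofol*.
*gofum*: final sound = /m/, a voiced consonant → -lur → *gofumlur*.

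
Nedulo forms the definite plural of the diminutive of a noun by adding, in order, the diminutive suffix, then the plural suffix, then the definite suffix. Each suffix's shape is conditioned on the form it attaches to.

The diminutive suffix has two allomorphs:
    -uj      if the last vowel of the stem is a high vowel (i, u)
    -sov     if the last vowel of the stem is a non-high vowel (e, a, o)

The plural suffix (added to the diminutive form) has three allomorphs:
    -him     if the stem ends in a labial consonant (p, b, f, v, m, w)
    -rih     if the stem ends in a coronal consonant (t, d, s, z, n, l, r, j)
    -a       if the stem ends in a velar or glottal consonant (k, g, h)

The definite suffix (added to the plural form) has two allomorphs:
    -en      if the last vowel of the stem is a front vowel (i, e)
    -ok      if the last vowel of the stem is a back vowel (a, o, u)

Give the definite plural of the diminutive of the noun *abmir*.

abmirujrihen

*abmir* — last vowel /i/ (a high vowel) → -uj → *abmiruj*.
The diminutive form *abmiruj* — final consonant /j/ (coronal) → -rih → *abmirujrih*.
Since the last vowel of the plural form *abmirujrih* is /i/ (a front vowel), it takes -en, giving *abmirujrihen*.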